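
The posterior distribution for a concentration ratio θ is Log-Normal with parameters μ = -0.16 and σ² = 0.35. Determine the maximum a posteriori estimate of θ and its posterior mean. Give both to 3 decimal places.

MAP = 0.600; posterior mean = 1.015

Mode = exp(μ − σ²) = exp(-0.51) = 0.600.
Mean = exp(μ + σ²/2) = exp(0.015) = 1.015.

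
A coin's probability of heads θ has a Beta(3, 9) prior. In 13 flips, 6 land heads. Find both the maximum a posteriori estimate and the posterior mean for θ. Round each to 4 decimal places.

Posterior: Beta(3+6, 9+7) = Beta(9, 16).
Mode = (9−1)/(9+16−2) = 8/23 = 0.3478.
Mean = 9/(9+16) = 9/25 = 0.3600.

θ_MAP = 0.3478, E[θ|data] = 0.3600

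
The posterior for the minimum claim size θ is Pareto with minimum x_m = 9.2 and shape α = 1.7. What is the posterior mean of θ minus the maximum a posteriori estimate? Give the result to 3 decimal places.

13.143

The Pareto density is strictly decreasing on [x_m, ∞), so the mode is x_m = 9.200.
Mean = α·x_m/(α−1) = 1.7·9.2/0.7 = 22.343.
Difference = 22.343 − 9.200 = 13.143.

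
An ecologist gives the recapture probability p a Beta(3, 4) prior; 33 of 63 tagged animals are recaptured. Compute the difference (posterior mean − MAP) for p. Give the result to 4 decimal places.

Posterior: Beta(3+33, 4+30) = Beta(36, 34).
Mode = (36−1)/(36+34−2) = 35/68 = 0.5147.
Mean = 36/(36+34) = 36/70 = 0.5143.
Difference = 0.5143 − 0.5147 = -0.0004.
Mode > mean: the posterior has a left tail.

-0.0004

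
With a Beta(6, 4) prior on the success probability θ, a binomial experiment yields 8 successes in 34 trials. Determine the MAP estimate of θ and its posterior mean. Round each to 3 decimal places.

Posterior: Beta(6+8, 4+26) = Beta(14, 30).
Mode = (14−1)/(14+30−2) = 13/42 = 0.310.
Mean = 14/(14+30) = 14/44 = 0.318.

MAP = 0.310; posterior mean = 0.318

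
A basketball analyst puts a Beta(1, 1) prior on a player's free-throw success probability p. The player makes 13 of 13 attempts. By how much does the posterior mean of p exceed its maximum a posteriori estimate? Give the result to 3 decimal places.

Posterior: Beta(1+13, 1+0) = Beta(14, 1).
Since β = 1 ≤ 1 and α > 1, the Beta density is monotone increasing on [0,1]; the mode is at 1.
Mean = 14/(14+1) = 0.933.
Difference = 0.933 − 1.000 = -0.067.
The mean is pulled below the mode by the posterior's left skew.

-0.067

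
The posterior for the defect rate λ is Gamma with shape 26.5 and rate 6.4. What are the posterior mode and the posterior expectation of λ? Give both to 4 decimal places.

Mode = (α−1)/β = 25.5/6.4 = 3.9844.
Mean = α/β = 26.5/6.4 = 4.1406.

λ_MAP = 3.9844, E[λ|data] = 4.1406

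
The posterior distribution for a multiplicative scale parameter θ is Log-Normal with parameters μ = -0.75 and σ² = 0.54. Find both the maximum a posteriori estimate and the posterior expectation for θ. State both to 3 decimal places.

maximum a posteriori estimate = 0.275, posterior expectation = 0.619

Mode = exp(μ − σ²) = exp(-1.29) = 0.275.
Mean = exp(μ + σ²/2) = exp(-0.480) = 0.619.
Mean > mode: the posterior has a right tail.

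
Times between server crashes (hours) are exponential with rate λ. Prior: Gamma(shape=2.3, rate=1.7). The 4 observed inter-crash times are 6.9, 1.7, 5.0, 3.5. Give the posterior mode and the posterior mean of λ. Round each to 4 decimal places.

Σ times = 17.1. Posterior: Gamma(shape = 2.3+4 = 6.3, rate = 1.7+17.1 = 18.8).
Mode = (α−1)/β = 5.3/18.8 = 0.2819.
Mean = α/β = 6.3/18.8 = 0.3351.

MAP = 0.2819; posterior mean = 0.3351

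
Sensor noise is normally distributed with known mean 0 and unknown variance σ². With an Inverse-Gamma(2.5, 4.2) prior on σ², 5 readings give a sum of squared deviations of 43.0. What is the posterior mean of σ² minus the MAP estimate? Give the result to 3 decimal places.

Posterior: Inverse-Gamma(shape = 2.5+5/2 = 5.0, scale = 4.2+43.0/2 = 25.7).
Mode = β/(α+1) = 25.7/6.0 = 4.283.
Mean = β/(α−1) = 25.7/4.0 = 6.425.
Difference = 6.425 − 4.283 = 2.142.

2.142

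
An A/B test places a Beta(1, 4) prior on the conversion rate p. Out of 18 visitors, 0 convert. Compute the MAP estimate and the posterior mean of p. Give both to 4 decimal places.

Posterior: Beta(1+0, 4+18) = Beta(1, 22).
Since α = 1 ≤ 1 and β > 1, the Beta density is monotone decreasing on [0,1]; the mode is at 0.
Mean = 1/(1+22) = 0.0435.

MAP = 0.0000, posterior mean = 0.0435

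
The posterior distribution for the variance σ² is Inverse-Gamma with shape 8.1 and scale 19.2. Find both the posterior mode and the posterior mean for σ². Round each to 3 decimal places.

posterior mode = 2.110, posterior mean = 2.704

Mode = β/(α+1) = 19.2/9.1 = 2.110.
Mean = β/(α−1) = 19.2/7.1 = 2.704.
The posterior is right-skewed, so the mean exceeds the mode.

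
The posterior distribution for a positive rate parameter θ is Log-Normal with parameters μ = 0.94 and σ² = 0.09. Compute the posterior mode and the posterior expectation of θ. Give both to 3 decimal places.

Mode = exp(μ − σ²) = exp(0.85) = 2.340.
Mean = exp(μ + σ²/2) = exp(0.985) = 2.678.
The posterior is right-skewed, so the mean exceeds the mode.

MAP = 2.340; posterior mean = 2.678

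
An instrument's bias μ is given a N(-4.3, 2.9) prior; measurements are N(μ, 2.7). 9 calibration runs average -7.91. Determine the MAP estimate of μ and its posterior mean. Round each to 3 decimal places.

MAP = -7.572, posterior mean = -7.572

Posterior for μ is Normal. Precision-weighted mean: (1/2.9·-4.3 + 9/2.7·-7.91) / (1/2.9 + 9/2.7) = -7.572.
A Normal posterior is symmetric, so mode = mean.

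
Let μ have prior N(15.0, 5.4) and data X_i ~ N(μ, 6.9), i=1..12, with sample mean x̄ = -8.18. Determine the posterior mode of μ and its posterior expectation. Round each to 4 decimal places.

Posterior for μ is Normal. Precision-weighted mean: (1/5.4·15.0 + 12/6.9·-8.18) / (1/5.4 + 12/6.9) = -5.9493.
A Normal posterior is symmetric, so mode = mean.

MAP = -5.9493; posterior mean = -5.9493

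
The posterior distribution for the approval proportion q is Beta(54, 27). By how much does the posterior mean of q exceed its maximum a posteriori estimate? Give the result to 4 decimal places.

Mode = (54−1)/(54+27−2) = 53/79 = 0.6709.
Mean = 54/(54+27) = 54/81 = 0.6667.
Difference = 0.6667 − 0.6709 = -0.0042.

-0.0042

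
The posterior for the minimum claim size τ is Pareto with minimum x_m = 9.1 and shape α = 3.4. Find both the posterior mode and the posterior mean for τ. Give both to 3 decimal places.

The Pareto density is strictly decreasing on [x_m, ∞), so the mode is x_m = 9.100.
Mean = α·x_m/(α−1) = 3.4·9.1/2.4 = 12.892.

τ_MAP = 9.100, E[τ|data] = 12.892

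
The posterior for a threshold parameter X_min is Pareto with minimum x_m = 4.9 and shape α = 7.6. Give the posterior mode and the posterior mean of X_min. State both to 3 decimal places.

MAP = 4.900; posterior mean = 5.642

The Pareto density is strictly decreasing on [x_m, ∞), so the mode is x_m = 4.900.
Mean = α·x_m/(α−1) = 7.6·4.9/6.6 = 5.642.
Mean > mode: the posterior has a right tail.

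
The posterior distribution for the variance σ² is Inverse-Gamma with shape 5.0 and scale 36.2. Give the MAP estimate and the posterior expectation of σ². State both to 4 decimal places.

Mode = β/(α+1) = 36.2/6.0 = 6.0333.
Mean = β/(α−1) = 36.2/4.0 = 9.0500.
The mean is pulled above the mode by the posterior's right skew.

MAP estimate = 6.0333, posterior expectation = 9.0500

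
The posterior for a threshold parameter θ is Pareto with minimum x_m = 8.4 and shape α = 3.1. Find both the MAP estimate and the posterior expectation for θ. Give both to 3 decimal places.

MAP: 8.400. Posterior mean: 12.400.

The Pareto density is strictly decreasing on [x_m, ∞), so the mode is x_m = 8.400.
Mean = α·x_m/(α−1) = 3.1·8.4/2.1 = 12.400.
The posterior is right-skewed, so the mean exceeds the mode.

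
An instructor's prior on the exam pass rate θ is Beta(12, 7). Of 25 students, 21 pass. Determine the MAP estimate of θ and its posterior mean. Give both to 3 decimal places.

Posterior: Beta(12+21, 7+4) = Beta(33, 11).
Mode = (33−1)/(33+11−2) = 32/42 = 0.762.
Mean = 33/(33+11) = 33/44 = 0.750.
The posterior is left-skewed, so the mode exceeds the mean.

θ_MAP = 0.762, E[θ|data] = 0.750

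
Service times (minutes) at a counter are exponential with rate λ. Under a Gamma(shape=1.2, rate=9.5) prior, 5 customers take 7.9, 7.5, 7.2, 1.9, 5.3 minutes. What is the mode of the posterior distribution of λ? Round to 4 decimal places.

0.1323

Σ times = 29.8. Posterior: Gamma(shape = 1.2+5 = 6.2, rate = 9.5+29.8 = 39.3).
Mode = (α−1)/β = 5.2/39.3 = 0.1323.
Mean = α/β = 6.2/39.3 = 0.1578.
This is the posterior mode — the MAP estimate.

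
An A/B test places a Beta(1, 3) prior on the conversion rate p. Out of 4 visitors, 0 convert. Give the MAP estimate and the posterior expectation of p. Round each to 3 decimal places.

Posterior: Beta(1+0, 3+4) = Beta(1, 7).
Since α = 1 ≤ 1 and β > 1, the Beta density is monotone decreasing on [0,1]; the mode is at 0.
Mean = 1/(1+7) = 0.125.
The posterior is right-skewed, so the mean exceeds the mode.

MAP = 0.000, posterior mean = 0.125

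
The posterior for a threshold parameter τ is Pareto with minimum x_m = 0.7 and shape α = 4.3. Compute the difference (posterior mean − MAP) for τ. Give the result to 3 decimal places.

0.212

The Pareto density is strictly decreasing on [x_m, ∞), so the mode is x_m = 0.700.
Mean = α·x_m/(α−1) = 4.3·0.7/3.3 = 0.912.
Difference = 0.912 − 0.700 = 0.212.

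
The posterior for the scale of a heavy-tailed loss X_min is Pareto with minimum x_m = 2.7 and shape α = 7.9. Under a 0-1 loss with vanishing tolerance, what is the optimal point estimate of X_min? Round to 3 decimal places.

2.700

The Pareto density is strictly decreasing on [x_m, ∞), so the mode is x_m = 2.700.
Mean = α·x_m/(α−1) = 7.9·2.7/6.9 = 3.091.
This is the posterior mode — the MAP estimate.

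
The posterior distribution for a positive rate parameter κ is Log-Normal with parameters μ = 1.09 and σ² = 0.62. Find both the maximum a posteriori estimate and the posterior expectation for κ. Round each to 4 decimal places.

Mode = exp(μ − σ²) = exp(0.47) = 1.6000.
Mean = exp(μ + σ²/2) = exp(1.400) = 4.0552.

MAP: 1.6000. Posterior mean: 4.0552.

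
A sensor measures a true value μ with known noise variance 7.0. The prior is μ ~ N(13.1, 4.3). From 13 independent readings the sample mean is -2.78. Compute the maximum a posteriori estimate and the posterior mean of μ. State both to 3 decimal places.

MAP = -1.013, posterior mean = -1.013

Posterior for μ is Normal. Precision-weighted mean: (1/4.3·13.1 + 13/7.0·-2.78) / (1/4.3 + 13/7.0) = -1.013.
A Normal posterior is symmetric, so mode = mean.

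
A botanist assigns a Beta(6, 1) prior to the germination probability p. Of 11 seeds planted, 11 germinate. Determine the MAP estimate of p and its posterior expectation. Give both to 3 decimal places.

MAP: 1.000. Posterior mean: 0.944.

Posterior: Beta(6+11, 1+0) = Beta(17, 1).
Since β = 1 ≤ 1 and α > 1, the Beta density is monotone increasing on [0,1]; the mode is at 1.
Mean = 17/(17+1) = 0.944.
The posterior is left-skewed, so the mode exceeds the mean.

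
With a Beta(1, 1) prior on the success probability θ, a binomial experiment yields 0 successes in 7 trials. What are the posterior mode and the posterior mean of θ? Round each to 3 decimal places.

Posterior: Beta(1+0, 1+7) = Beta(1, 8).
Since α = 1 ≤ 1 and β > 1, the Beta density is monotone decreasing on [0,1]; the mode is at 0.
Mean = 1/(1+8) = 0.111.

MAP: 0.000. Posterior mean: 0.111.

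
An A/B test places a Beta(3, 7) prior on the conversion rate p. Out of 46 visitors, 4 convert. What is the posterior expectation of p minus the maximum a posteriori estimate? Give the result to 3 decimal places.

0.014

Posterior: Beta(3+4, 7+42) = Beta(7, 49).
Mode = (7−1)/(7+49−2) = 6/54 = 0.111.
Mean = 7/(7+49) = 7/56 = 0.125.
Difference = 0.125 − 0.111 = 0.014.
The posterior is right-skewed, so the mean exceeds the mode.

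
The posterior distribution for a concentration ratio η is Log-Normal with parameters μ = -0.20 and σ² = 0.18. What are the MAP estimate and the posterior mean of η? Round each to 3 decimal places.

Mode = exp(μ − σ²) = exp(-0.38) = 0.684.
Mean = exp(μ + σ²/2) = exp(-0.110) = 0.896.

MAP = 0.684, posterior mean = 0.896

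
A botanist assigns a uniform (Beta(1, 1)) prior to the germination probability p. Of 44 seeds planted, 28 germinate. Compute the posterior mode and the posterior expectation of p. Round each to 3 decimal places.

Posterior: Beta(1+28, 1+16) = Beta(29, 17).
Mode = (29−1)/(29+17−2) = 28/44 = 0.636.
With a flat prior the MAP equals the MLE, 28/44.
Mean = 29/(29+17) = 29/46 = 0.630.

MAP = 0.636; posterior mean = 0.630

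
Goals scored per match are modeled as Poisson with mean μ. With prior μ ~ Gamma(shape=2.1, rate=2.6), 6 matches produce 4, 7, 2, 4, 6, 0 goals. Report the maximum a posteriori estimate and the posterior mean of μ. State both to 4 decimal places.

maximum a posteriori estimate = 2.8023, posterior mean = 2.9186

Σ counts = 23. Posterior: Gamma(shape = 2.1+23 = 25.1, rate = 2.6+6 = 8.6).
Mode = (α−1)/β = 24.1/8.6 = 2.8023.
Mean = α/β = 25.1/8.6 = 2.9186.
The mean is pulled above the mode by the posterior's right skew.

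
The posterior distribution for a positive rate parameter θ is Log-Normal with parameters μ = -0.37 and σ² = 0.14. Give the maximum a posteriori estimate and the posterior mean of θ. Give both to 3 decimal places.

Mode = exp(μ − σ²) = exp(-0.51) = 0.600.
Mean = exp(μ + σ²/2) = exp(-0.300) = 0.741.
Mean > mode: the posterior has a right tail.

MAP: 0.600. Posterior mean: 0.741.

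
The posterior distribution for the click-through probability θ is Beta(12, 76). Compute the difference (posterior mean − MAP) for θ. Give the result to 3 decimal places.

0.008

Mode = (12−1)/(12+76−2) = 11/86 = 0.128.
Mean = 12/(12+76) = 12/88 = 0.136.
Difference = 0.136 − 0.128 = 0.008.
Mean > mode: the posterior has a right tail.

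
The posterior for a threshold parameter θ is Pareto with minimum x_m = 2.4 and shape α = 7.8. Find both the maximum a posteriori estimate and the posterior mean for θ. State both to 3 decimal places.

θ_MAP = 2.400, E[θ|data] = 2.753

The Pareto density is strictly decreasing on [x_m, ∞), so the mode is x_m = 2.400.
Mean = α·x_m/(α−1) = 7.8·2.4/6.8 = 2.753.
The posterior is right-skewed, so the mean exceeds the mode.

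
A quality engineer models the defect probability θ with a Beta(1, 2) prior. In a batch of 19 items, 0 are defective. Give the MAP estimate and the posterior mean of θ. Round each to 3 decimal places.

Posterior: Beta(1+0, 2+19) = Beta(1, 21).
Since α = 1 ≤ 1 and β > 1, the Beta density is monotone decreasing on [0,1]; the mode is at 0.
Mean = 1/(1+21) = 0.045.

MAP estimate = 0.000, posterior mean = 0.045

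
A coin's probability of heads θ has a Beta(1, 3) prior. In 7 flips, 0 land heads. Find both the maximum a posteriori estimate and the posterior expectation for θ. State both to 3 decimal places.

maximum a posteriori estimate = 0.000, posterior expectation = 0.091

Posterior: Beta(1+0, 3+7) = Beta(1, 10).
Since α = 1 ≤ 1 and β > 1, the Beta density is monotone decreasing on [0,1]; the mode is at 0.
Mean = 1/(1+10) = 0.091.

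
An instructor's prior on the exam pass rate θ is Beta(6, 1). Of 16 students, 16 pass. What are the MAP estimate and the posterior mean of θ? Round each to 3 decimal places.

MAP = 1.000, posterior mean = 0.957

Posterior: Beta(6+16, 1+0) = Beta(22, 1).
Since β = 1 ≤ 1 and α > 1, the Beta density is monotone increasing on [0,1]; the mode is at 1.
Mean = 22/(22+1) = 0.957.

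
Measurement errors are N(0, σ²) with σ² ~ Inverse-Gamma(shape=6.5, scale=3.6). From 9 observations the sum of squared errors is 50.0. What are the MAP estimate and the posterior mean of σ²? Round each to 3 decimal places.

Posterior: Inverse-Gamma(shape = 6.5+9/2 = 11.0, scale = 3.6+50.0/2 = 28.6).
Mode = β/(α+1) = 28.6/12.0 = 2.383.
Mean = β/(α−1) = 28.6/10.0 = 2.860.

MAP: 2.383. Posterior mean: 2.860.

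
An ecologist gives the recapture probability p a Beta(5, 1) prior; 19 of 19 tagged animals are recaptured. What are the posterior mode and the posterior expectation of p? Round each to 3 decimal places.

Posterior: Beta(5+19, 1+0) = Beta(24, 1).
Since β = 1 ≤ 1 and α > 1, the Beta density is monotone increasing on [0,1]; the mode is at 1.
Mean = 24/(24+1) = 0.960.
The mean is pulled below the mode by the posterior's left skew.

MAP = 1.000, posterior mean = 0.960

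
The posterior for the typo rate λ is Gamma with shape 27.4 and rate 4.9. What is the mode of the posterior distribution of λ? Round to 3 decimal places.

Mode = (α−1)/β = 26.4/4.9 = 5.388.
Mean = α/β = 27.4/4.9 = 5.592.
This is the posterior mode — the MAP estimate.

5.388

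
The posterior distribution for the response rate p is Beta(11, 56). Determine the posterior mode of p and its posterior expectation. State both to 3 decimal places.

Mode = (11−1)/(11+56−2) = 10/65 = 0.154.
Mean = 11/(11+56) = 11/67 = 0.164.

p_MAP = 0.154, E[p|data] = 0.164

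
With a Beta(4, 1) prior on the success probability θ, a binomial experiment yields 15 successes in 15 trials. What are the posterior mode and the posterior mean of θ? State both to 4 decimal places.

MAP = 1.0000, posterior mean = 0.9500

Posterior: Beta(4+15, 1+0) = Beta(19, 1).
Since β = 1 ≤ 1 and α > 1, the Beta density is monotone increasing on [0,1]; the mode is at 1.
Mean = 19/(19+1) = 0.9500.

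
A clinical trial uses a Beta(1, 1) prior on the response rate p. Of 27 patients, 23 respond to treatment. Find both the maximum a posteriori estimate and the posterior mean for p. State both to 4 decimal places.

p_MAP = 0.8519, E[p|data] = 0.8276

Posterior: Beta(1+23, 1+4) = Beta(24, 5).
Mode = (24−1)/(24+5−2) = 23/27 = 0.8519.
With a flat prior the MAP equals the MLE, 23/27.
Mean = 24/(24+5) = 24/29 = 0.8276.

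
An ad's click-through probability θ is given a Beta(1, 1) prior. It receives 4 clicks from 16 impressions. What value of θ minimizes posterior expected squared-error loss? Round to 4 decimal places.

0.2778

Posterior: Beta(1+4, 1+12) = Beta(5, 13).
Mode = (5−1)/(5+13−2) = 4/16 = 0.2500.
Mean = 5/(5+13) = 5/18 = 0.2778.
Squared-error loss ⇒ the optimal estimator is the posterior mean.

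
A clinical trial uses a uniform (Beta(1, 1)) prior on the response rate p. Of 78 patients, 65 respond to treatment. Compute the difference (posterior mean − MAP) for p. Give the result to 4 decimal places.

Posterior: Beta(1+65, 1+13) = Beta(66, 14).
Mode = (66−1)/(66+14−2) = 65/78 = 0.8333.
With a flat prior the MAP equals the MLE, 65/78.
Mean = 66/(66+14) = 66/80 = 0.8250.
Difference = 0.8250 − 0.8333 = -0.0083.
Left-skewed posterior ⇒ mean < mode.

-0.0083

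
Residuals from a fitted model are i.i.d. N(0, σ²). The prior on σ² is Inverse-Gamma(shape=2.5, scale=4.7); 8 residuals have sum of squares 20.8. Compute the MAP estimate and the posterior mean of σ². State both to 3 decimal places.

Posterior: Inverse-Gamma(shape = 2.5+8/2 = 6.5, scale = 4.7+20.8/2 = 15.1).
Mode = β/(α+1) = 15.1/7.5 = 2.013.
Mean = β/(α−1) = 15.1/5.5 = 2.745.
Right-skewed posterior ⇒ mode < mean.

MAP estimate = 2.013, posterior mean = 2.745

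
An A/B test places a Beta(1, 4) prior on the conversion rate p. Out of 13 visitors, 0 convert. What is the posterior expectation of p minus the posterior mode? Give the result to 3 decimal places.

Posterior: Beta(1+0, 4+13) = Beta(1, 17).
Since α = 1 ≤ 1 and β > 1, the Beta density is monotone decreasing on [0,1]; the mode is at 0.
Mean = 1/(1+17) = 0.056.
Difference = 0.056 − 0.000 = 0.056.

0.056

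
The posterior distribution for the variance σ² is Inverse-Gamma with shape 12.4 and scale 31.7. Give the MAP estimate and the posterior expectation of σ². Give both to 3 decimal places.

Mode = β/(α+1) = 31.7/13.4 = 2.366.
Mean = β/(α−1) = 31.7/11.4 = 2.781.

MAP = 2.366; posterior mean = 2.781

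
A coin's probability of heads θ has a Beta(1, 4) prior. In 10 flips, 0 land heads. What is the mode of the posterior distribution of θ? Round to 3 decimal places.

Posterior: Beta(1+0, 4+10) = Beta(1, 14).
Since α = 1 ≤ 1 and β > 1, the Beta density is monotone decreasing on [0,1]; the mode is at 0.
Mean = 1/(1+14) = 0.067.
This is the posterior mode — the MAP estimate.

0.000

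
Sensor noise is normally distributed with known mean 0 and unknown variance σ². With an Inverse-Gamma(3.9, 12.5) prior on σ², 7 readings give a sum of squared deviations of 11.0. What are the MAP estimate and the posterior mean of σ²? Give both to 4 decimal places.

MAP = 2.1429; posterior mean = 2.8125

Posterior: Inverse-Gamma(shape = 3.9+7/2 = 7.4, scale = 12.5+11.0/2 = 18.0).
Mode = β/(α+1) = 18.0/8.4 = 2.1429.
Mean = β/(α−1) = 18.0/6.4 = 2.8125.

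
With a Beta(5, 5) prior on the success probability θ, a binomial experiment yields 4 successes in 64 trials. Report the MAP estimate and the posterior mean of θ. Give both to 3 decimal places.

Posterior: Beta(5+4, 5+60) = Beta(9, 65).
Mode = (9−1)/(9+65−2) = 8/72 = 0.111.
Mean = 9/(9+65) = 9/74 = 0.122.
The mean is pulled above the mode by the posterior's right skew.

θ_MAP = 0.111, E[θ|data] = 0.122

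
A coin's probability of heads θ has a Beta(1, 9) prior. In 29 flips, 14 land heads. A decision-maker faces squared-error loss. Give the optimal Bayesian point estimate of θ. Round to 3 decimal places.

0.385

Posterior: Beta(1+14, 9+15) = Beta(15, 24).
Mode = (15−1)/(15+24−2) = 14/37 = 0.378.
Mean = 15/(15+24) = 15/39 = 0.385.
Squared-error loss ⇒ the optimal estimator is the posterior mean.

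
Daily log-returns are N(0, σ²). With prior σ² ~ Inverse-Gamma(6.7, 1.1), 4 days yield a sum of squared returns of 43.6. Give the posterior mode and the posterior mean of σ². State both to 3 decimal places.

MAP = 2.361; posterior mean = 2.974

Posterior: Inverse-Gamma(shape = 6.7+4/2 = 8.7, scale = 1.1+43.6/2 = 22.9).
Mode = β/(α+1) = 22.9/9.7 = 2.361.
Mean = β/(α−1) = 22.9/7.7 = 2.974.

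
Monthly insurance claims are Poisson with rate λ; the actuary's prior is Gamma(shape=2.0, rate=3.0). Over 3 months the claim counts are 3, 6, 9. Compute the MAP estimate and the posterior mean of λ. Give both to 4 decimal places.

Σ counts = 18. Posterior: Gamma(shape = 2.0+18 = 20.0, rate = 3.0+3 = 6.0).
Mode = (α−1)/β = 19.0/6.0 = 3.1667.
Mean = α/β = 20.0/6.0 = 3.3333.
The posterior is right-skewed, so the mean exceeds the mode.

MAP = 3.1667; posterior mean = 3.3333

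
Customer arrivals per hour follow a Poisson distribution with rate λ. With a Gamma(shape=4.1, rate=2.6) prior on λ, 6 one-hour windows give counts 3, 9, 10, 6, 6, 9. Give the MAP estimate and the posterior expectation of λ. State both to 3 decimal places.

λ_MAP = 5.360, E[λ|data] = 5.477

Σ counts = 43. Posterior: Gamma(shape = 4.1+43 = 47.1, rate = 2.6+6 = 8.6).
Mode = (α−1)/β = 46.1/8.6 = 5.360.
Mean = α/β = 47.1/8.6 = 5.477.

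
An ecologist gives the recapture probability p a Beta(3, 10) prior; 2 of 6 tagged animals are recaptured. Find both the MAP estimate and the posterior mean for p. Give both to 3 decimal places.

MAP = 0.235, posterior mean = 0.263

Posterior: Beta(3+2, 10+4) = Beta(5, 14).
Mode = (5−1)/(5+14−2) = 4/17 = 0.235.
Mean = 5/(5+14) = 5/19 = 0.263.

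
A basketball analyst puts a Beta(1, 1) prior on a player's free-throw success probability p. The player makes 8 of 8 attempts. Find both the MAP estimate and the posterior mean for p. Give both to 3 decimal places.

MAP = 1.000, posterior mean = 0.900

Posterior: Beta(1+8, 1+0) = Beta(9, 1).
Since β = 1 ≤ 1 and α > 1, the Beta density is monotone increasing on [0,1]; the mode is at 1.
Mean = 9/(9+1) = 0.900.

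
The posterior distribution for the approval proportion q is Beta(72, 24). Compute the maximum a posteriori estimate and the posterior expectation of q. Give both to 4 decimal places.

Mode = (72−1)/(72+24−2) = 71/94 = 0.7553.
Mean = 72/(72+24) = 72/96 = 0.7500.

MAP: 0.7553. Posterior mean: 0.7500.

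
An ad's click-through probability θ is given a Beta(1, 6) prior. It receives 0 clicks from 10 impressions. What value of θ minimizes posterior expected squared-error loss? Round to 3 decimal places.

Posterior: Beta(1+0, 6+10) = Beta(1, 16).
Since α = 1 ≤ 1 and β > 1, the Beta density is monotone decreasing on [0,1]; the mode is at 0.
Mean = 1/(1+16) = 0.059.
Squared-error loss ⇒ the optimal estimator is the posterior mean.

0.059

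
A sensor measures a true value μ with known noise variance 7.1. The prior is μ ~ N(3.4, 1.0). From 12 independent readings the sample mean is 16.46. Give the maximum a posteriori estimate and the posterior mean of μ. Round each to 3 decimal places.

MAP = 11.605, posterior mean = 11.605

Posterior for μ is Normal. Precision-weighted mean: (1/1.0·3.4 + 12/7.1·16.46) / (1/1.0 + 12/7.1) = 11.605.
A Normal posterior is symmetric, so mode = mean.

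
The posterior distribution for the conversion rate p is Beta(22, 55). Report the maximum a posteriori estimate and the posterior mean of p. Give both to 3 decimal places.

p_MAP = 0.280, E[p|data] = 0.286

Mode = (22−1)/(22+55−2) = 21/75 = 0.280.
Mean = 22/(22+55) = 22/77 = 0.286.
Mean > mode: the posterior has a right tail.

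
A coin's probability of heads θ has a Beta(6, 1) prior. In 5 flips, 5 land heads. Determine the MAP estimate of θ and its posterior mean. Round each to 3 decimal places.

MAP = 1.000, posterior mean = 0.917

Posterior: Beta(6+5, 1+0) = Beta(11, 1).
Since β = 1 ≤ 1 and α > 1, the Beta density is monotone increasing on [0,1]; the mode is at 1.
Mean = 11/(11+1) = 0.917.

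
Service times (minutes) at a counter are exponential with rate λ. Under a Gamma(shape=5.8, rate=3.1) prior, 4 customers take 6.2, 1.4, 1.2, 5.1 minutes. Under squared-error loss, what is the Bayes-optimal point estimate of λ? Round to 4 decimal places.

Σ times = 13.9. Posterior: Gamma(shape = 5.8+4 = 9.8, rate = 3.1+13.9 = 17.0).
Mode = (α−1)/β = 8.8/17.0 = 0.5176.
Mean = α/β = 9.8/17.0 = 0.5765.
Squared-error loss ⇒ the optimal estimator is the posterior mean.

0.5765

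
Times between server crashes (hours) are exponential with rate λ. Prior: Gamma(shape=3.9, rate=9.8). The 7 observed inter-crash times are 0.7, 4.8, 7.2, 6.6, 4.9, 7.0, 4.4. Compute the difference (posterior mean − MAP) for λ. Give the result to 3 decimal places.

Σ times = 35.6. Posterior: Gamma(shape = 3.9+7 = 10.9, rate = 9.8+35.6 = 45.4).
Mode = (α−1)/β = 9.9/45.4 = 0.218.
Mean = α/β = 10.9/45.4 = 0.240.
Difference = 0.240 − 0.218 = 0.022.
The posterior is right-skewed, so the mean exceeds the mode.

0.022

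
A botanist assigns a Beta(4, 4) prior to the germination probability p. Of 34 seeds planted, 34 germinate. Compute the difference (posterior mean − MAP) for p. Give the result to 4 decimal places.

Posterior: Beta(4+34, 4+0) = Beta(38, 4).
Mode = (38−1)/(38+4−2) = 37/40 = 0.9250.
Mean = 38/(38+4) = 38/42 = 0.9048.
Difference = 0.9048 − 0.9250 = -0.0202.

-0.0202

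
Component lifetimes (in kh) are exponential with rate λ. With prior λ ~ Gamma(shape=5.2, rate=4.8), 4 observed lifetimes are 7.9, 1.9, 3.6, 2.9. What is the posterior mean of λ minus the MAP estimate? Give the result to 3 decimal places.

Σ times = 16.3. Posterior: Gamma(shape = 5.2+4 = 9.2, rate = 4.8+16.3 = 21.1).
Mode = (α−1)/β = 8.2/21.1 = 0.389.
Mean = α/β = 9.2/21.1 = 0.436.
Difference = 0.436 − 0.389 = 0.047.

0.047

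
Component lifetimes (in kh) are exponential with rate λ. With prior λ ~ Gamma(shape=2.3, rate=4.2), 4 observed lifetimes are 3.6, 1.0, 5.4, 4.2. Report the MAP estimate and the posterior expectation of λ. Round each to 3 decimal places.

MAP = 0.288; posterior mean = 0.342

Σ times = 14.2. Posterior: Gamma(shape = 2.3+4 = 6.3, rate = 4.2+14.2 = 18.4).
Mode = (α−1)/β = 5.3/18.4 = 0.288.
Mean = α/β = 6.3/18.4 = 0.342.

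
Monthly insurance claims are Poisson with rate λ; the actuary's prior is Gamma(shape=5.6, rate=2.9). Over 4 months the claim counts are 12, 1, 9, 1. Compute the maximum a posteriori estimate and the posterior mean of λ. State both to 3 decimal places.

MAP = 4.000; posterior mean = 4.145

Σ counts = 23. Posterior: Gamma(shape = 5.6+23 = 28.6, rate = 2.9+4 = 6.9).
Mode = (α−1)/β = 27.6/6.9 = 4.000.
Mean = α/β = 28.6/6.9 = 4.145.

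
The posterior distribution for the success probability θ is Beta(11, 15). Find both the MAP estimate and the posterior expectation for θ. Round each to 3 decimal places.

MAP = 0.417, posterior mean = 0.423

Mode = (11−1)/(11+15−2) = 10/24 = 0.417.
Mean = 11/(11+15) = 11/26 = 0.423.
The mean is pulled above the mode by the posterior's right skew.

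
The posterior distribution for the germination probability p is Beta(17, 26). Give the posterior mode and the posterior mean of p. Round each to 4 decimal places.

Mode = (17−1)/(17+26−2) = 16/41 = 0.3902.
Mean = 17/(17+26) = 17/43 = 0.3953.

p_MAP = 0.3902, E[p|data] = 0.3953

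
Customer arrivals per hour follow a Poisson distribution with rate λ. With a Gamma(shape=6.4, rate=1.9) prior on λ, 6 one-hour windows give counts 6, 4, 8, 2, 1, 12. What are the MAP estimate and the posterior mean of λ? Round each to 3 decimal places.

MAP estimate = 4.861, posterior mean = 4.987

Σ counts = 33. Posterior: Gamma(shape = 6.4+33 = 39.4, rate = 1.9+6 = 7.9).
Mode = (α−1)/β = 38.4/7.9 = 4.861.
Mean = α/β = 39.4/7.9 = 4.987.
Right-skewed posterior ⇒ mode < mean.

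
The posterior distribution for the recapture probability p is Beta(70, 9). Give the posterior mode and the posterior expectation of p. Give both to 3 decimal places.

posterior mode = 0.896, posterior expectation = 0.886

Mode = (70−1)/(70+9−2) = 69/77 = 0.896.
Mean = 70/(70+9) = 70/79 = 0.886.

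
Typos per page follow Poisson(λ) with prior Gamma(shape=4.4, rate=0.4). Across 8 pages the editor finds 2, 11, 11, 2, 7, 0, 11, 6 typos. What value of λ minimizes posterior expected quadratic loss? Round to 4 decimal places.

Σ counts = 50. Posterior: Gamma(shape = 4.4+50 = 54.4, rate = 0.4+8 = 8.4).
Mode = (α−1)/β = 53.4/8.4 = 6.3571.
Mean = α/β = 54.4/8.4 = 6.4762.
Quadratic loss ⇒ the optimal estimator is the posterior mean.

6.4762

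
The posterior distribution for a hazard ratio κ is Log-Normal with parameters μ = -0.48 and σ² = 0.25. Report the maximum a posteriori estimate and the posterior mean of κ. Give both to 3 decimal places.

Mode = exp(μ − σ²) = exp(-0.73) = 0.482.
Mean = exp(μ + σ²/2) = exp(-0.355) = 0.701.

MAP = 0.482, posterior mean = 0.701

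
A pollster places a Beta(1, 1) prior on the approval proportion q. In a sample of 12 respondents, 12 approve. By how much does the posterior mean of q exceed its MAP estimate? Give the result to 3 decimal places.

-0.071

Posterior: Beta(1+12, 1+0) = Beta(13, 1).
Since β = 1 ≤ 1 and α > 1, the Beta density is monotone increasing on [0,1]; the mode is at 1.
Mean = 13/(13+1) = 0.929.
Difference = 0.929 − 1.000 = -0.071.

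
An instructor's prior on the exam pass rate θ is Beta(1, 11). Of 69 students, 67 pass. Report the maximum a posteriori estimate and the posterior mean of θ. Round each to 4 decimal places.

maximum a posteriori estimate = 0.8481, posterior mean = 0.8395

Posterior: Beta(1+67, 11+2) = Beta(68, 13).
Mode = (68−1)/(68+13−2) = 67/79 = 0.8481.
Mean = 68/(68+13) = 68/81 = 0.8395.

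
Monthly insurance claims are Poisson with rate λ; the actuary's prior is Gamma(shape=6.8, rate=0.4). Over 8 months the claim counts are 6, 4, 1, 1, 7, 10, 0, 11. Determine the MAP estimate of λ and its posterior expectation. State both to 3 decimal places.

MAP = 5.452, posterior mean = 5.571

Σ counts = 40. Posterior: Gamma(shape = 6.8+40 = 46.8, rate = 0.4+8 = 8.4).
Mode = (α−1)/β = 45.8/8.4 = 5.452.
Mean = α/β = 46.8/8.4 = 5.571.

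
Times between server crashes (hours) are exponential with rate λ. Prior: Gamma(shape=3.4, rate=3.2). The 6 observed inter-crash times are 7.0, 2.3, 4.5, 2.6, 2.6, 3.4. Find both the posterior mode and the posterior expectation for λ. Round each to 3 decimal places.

MAP = 0.328, posterior mean = 0.367

Σ times = 22.4. Posterior: Gamma(shape = 3.4+6 = 9.4, rate = 3.2+22.4 = 25.6).
Mode = (α−1)/β = 8.4/25.6 = 0.328.
Mean = α/β = 9.4/25.6 = 0.367.
Mean > mode: the posterior has a right tail.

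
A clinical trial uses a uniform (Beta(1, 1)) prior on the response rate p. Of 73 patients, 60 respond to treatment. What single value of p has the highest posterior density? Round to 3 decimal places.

Posterior: Beta(1+60, 1+13) = Beta(61, 14).
Mode = (61−1)/(61+14−2) = 60/73 = 0.822.
With a flat prior the MAP equals the MLE, 60/73.
Mean = 61/(61+14) = 61/75 = 0.813.
This is the posterior mode — the MAP estimate.

0.822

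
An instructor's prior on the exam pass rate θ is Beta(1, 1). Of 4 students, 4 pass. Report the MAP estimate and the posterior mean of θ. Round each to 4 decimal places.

Posterior: Beta(1+4, 1+0) = Beta(5, 1).
Since β = 1 ≤ 1 and α > 1, the Beta density is monotone increasing on [0,1]; the mode is at 1.
Mean = 5/(5+1) = 0.8333.

MAP = 1.0000, posterior mean = 0.8333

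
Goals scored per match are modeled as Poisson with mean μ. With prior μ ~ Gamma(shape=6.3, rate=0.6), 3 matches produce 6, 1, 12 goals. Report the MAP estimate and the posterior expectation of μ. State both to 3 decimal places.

Σ counts = 19. Posterior: Gamma(shape = 6.3+19 = 25.3, rate = 0.6+3 = 3.6).
Mode = (α−1)/β = 24.3/3.6 = 6.750.
Mean = α/β = 25.3/3.6 = 7.028.

MAP = 6.750, posterior mean = 7.028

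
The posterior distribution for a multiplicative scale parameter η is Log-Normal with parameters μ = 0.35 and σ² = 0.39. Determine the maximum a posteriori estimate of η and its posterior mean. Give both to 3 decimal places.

MAP: 0.961. Posterior mean: 1.725.

Mode = exp(μ − σ²) = exp(-0.04) = 0.961.
Mean = exp(μ + σ²/2) = exp(0.545) = 1.725.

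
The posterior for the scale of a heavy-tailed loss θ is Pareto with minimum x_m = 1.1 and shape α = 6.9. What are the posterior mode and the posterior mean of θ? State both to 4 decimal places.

θ_MAP = 1.1000, E[θ|data] = 1.2864

The Pareto density is strictly decreasing on [x_m, ∞), so the mode is x_m = 1.1000.
Mean = α·x_m/(α−1) = 6.9·1.1/5.9 = 1.2864.
The mean is pulled above the mode by the posterior's right skew.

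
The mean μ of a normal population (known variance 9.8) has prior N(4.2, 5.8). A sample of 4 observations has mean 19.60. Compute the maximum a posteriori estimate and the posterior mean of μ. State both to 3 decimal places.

Posterior for μ is Normal. Precision-weighted mean: (1/5.8·4.2 + 4/9.8·19.60) / (1/5.8 + 4/9.8) = 15.027.
A Normal posterior is symmetric, so mode = mean.

MAP = 15.027, posterior mean = 15.027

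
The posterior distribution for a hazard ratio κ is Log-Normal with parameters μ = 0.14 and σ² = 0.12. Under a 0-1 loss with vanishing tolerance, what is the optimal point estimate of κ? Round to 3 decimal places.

Mode = exp(μ − σ²) = exp(0.02) = 1.020.
Mean = exp(μ + σ²/2) = exp(0.200) = 1.221.
This is the posterior mode — the MAP estimate.

1.020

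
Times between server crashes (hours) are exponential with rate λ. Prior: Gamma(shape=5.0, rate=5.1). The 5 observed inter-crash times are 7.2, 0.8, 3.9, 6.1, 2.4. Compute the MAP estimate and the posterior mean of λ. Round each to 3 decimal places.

Σ times = 20.4. Posterior: Gamma(shape = 5.0+5 = 10.0, rate = 5.1+20.4 = 25.5).
Mode = (α−1)/β = 9.0/25.5 = 0.353.
Mean = α/β = 10.0/25.5 = 0.392.

MAP = 0.353, posterior mean = 0.392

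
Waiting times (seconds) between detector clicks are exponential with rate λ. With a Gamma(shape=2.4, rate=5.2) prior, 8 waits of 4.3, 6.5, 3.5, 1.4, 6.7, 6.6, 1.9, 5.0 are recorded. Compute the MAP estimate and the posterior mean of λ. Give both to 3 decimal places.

Σ times = 35.9. Posterior: Gamma(shape = 2.4+8 = 10.4, rate = 5.2+35.9 = 41.1).
Mode = (α−1)/β = 9.4/41.1 = 0.229.
Mean = α/β = 10.4/41.1 = 0.253.

MAP = 0.229, posterior mean = 0.253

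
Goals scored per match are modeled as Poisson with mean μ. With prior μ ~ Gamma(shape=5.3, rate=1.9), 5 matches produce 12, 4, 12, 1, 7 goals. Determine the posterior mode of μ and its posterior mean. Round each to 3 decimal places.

MAP = 5.841; posterior mean = 5.986

Σ counts = 36. Posterior: Gamma(shape = 5.3+36 = 41.3, rate = 1.9+5 = 6.9).
Mode = (α−1)/β = 40.3/6.9 = 5.841.
Mean = α/β = 41.3/6.9 = 5.986.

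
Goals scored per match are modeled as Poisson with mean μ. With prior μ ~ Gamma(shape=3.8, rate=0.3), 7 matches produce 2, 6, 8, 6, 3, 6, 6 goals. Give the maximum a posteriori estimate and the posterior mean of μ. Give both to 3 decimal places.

Σ counts = 37. Posterior: Gamma(shape = 3.8+37 = 40.8, rate = 0.3+7 = 7.3).
Mode = (α−1)/β = 39.8/7.3 = 5.452.
Mean = α/β = 40.8/7.3 = 5.589.

MAP: 5.452. Posterior mean: 5.589.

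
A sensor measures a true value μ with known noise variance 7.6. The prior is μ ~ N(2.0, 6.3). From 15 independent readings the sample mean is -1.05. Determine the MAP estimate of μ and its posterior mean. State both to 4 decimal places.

Posterior for μ is Normal. Precision-weighted mean: (1/6.3·2.0 + 15/7.6·-1.05) / (1/6.3 + 15/7.6) = -0.8230.
A Normal posterior is symmetric, so mode = mean.

MAP estimate = -0.8230, posterior mean = -0.8230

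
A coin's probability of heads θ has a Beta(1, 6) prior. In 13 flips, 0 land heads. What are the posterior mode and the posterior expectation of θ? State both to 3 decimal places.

Posterior: Beta(1+0, 6+13) = Beta(1, 19).
Since α = 1 ≤ 1 and β > 1, the Beta density is monotone decreasing on [0,1]; the mode is at 0.
Mean = 1/(1+19) = 0.050.
Right-skewed posterior ⇒ mode < mean.

MAP = 0.000, posterior mean = 0.050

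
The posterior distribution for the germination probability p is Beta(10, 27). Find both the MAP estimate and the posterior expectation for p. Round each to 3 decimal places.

MAP = 0.257, posterior mean = 0.270

Mode = (10−1)/(10+27−2) = 9/35 = 0.257.
Mean = 10/(10+27) = 10/37 = 0.270.
Mean > mode: the posterior has a right tail.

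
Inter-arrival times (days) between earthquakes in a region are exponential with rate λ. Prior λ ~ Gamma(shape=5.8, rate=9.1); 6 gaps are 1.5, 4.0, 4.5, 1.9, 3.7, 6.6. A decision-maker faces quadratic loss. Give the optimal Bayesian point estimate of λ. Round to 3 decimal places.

0.377

Σ times = 22.2. Posterior: Gamma(shape = 5.8+6 = 11.8, rate = 9.1+22.2 = 31.3).
Mode = (α−1)/β = 10.8/31.3 = 0.345.
Mean = α/β = 11.8/31.3 = 0.377.
Quadratic loss ⇒ the optimal estimator is the posterior mean.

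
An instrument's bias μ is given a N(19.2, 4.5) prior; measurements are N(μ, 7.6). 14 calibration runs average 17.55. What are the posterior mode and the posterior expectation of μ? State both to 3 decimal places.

MAP: 17.728. Posterior mean: 17.728.

Posterior for μ is Normal. Precision-weighted mean: (1/4.5·19.2 + 14/7.6·17.55) / (1/4.5 + 14/7.6) = 17.728.
A Normal posterior is symmetric, so mode = mean.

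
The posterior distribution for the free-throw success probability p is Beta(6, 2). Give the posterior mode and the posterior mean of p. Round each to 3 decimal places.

Mode = (6−1)/(6+2−2) = 5/6 = 0.833.
Mean = 6/(6+2) = 6/8 = 0.750.

MAP: 0.833. Posterior mean: 0.750.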